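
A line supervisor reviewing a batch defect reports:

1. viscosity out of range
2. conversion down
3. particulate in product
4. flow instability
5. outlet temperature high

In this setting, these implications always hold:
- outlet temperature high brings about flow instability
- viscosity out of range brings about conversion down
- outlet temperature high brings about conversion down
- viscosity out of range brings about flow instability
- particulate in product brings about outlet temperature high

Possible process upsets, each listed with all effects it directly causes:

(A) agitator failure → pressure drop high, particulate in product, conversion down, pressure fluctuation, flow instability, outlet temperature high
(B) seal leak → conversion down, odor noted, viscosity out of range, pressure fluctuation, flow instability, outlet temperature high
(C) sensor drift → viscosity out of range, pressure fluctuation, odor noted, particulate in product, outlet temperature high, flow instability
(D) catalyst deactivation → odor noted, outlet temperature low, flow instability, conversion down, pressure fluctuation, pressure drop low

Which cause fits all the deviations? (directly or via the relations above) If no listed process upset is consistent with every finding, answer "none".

Per-candidate check:
(A) agitator failure — viscosity out of range NO; conversion down yes; particulate in product yes; flow instability yes; outlet temperature high yes
(B) seal leak — does not account for particulate in product
(C) sensor drift — viscosity out of range yes; conversion down yes (via viscosity out of range → conversion down); particulate in product yes; flow instability yes; outlet temperature high yes
(D) catalyst deactivation — fails on viscosity out of range, particulate in product, outlet temperature high (predicts outlet temperature low, not outlet temperature high)
(C) is the only candidate with no mismatches.

C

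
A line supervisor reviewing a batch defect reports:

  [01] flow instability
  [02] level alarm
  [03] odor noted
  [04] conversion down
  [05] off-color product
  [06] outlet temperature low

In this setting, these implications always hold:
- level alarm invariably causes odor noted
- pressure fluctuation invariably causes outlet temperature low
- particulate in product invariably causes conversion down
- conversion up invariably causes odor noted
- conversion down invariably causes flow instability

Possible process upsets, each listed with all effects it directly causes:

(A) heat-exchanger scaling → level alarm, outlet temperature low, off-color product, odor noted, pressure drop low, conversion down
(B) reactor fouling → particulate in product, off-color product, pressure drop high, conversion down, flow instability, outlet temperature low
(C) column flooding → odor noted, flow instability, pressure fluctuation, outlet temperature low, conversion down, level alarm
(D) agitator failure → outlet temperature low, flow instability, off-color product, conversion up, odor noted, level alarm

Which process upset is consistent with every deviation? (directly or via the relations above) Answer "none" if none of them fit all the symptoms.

A

Per-candidate check:
(A) heat-exchanger scaling — flow instability ✓ (via conversion down → flow instability); level alarm ✓; odor noted ✓; conversion down ✓; off-color product ✓; outlet temperature low ✓
(B) reactor fouling — does not account for level alarm, odor noted
(C) column flooding — does not account for off-color product
(D) agitator failure — fails on conversion down (predicts conversion up, not conversion down)
(A) alone accounts for all the evidence.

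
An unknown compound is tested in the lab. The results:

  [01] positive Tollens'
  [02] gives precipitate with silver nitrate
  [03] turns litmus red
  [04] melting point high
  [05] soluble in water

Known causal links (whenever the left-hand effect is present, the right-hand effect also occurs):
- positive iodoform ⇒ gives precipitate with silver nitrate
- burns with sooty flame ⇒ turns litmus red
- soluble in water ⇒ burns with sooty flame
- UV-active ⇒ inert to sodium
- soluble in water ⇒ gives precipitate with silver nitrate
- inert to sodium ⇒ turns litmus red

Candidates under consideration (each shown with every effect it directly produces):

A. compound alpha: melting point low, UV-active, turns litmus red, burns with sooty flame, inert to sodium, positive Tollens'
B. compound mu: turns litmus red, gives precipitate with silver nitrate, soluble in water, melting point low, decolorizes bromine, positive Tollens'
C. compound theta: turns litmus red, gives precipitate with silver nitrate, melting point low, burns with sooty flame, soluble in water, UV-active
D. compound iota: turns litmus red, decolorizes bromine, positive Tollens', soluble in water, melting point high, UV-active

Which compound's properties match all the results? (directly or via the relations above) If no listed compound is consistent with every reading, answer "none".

D

Testing each hypothesis:
(A) compound alpha — positive Tollens' +; gives precipitate with silver nitrate -; turns litmus red +; melting point high -; soluble in water -
(B) compound mu — fails on melting point high (predicts melting point low, not melting point high)
(C) compound theta — positive Tollens' -; gives precipitate with silver nitrate +; turns litmus red +; melting point high -; soluble in water +
(D) compound iota — positive Tollens' +; gives precipitate with silver nitrate + (via soluble in water → gives precipitate with silver nitrate); turns litmus red +; melting point high +; soluble in water +
(D) alone accounts for all the evidence.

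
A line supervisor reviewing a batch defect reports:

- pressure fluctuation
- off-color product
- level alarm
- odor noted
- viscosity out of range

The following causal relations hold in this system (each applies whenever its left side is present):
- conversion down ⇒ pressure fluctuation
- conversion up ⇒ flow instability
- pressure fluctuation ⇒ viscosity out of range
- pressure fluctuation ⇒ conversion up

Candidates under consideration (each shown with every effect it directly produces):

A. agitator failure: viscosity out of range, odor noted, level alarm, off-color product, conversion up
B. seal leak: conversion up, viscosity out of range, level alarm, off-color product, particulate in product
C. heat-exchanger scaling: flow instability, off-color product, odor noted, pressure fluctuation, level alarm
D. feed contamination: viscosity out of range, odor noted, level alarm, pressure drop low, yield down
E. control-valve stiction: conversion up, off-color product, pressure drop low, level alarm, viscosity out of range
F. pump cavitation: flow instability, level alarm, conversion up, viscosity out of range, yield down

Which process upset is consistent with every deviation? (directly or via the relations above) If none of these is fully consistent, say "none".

Checking each candidate against the observations:
(A) agitator failure — does not account for pressure fluctuation
(B) seal leak — does not account for pressure fluctuation, odor noted
(C) heat-exchanger scaling — accounts for every observation (viscosity out of range through pressure fluctuation → viscosity out of range)
(D) feed contamination — pressure fluctuation NO; off-color product NO; level alarm yes; odor noted yes; viscosity out of range yes
(E) control-valve stiction — does not account for pressure fluctuation, odor noted
(F) pump cavitation — does not account for pressure fluctuation, off-color product, odor noted
(C) is the only candidate with no mismatches.

C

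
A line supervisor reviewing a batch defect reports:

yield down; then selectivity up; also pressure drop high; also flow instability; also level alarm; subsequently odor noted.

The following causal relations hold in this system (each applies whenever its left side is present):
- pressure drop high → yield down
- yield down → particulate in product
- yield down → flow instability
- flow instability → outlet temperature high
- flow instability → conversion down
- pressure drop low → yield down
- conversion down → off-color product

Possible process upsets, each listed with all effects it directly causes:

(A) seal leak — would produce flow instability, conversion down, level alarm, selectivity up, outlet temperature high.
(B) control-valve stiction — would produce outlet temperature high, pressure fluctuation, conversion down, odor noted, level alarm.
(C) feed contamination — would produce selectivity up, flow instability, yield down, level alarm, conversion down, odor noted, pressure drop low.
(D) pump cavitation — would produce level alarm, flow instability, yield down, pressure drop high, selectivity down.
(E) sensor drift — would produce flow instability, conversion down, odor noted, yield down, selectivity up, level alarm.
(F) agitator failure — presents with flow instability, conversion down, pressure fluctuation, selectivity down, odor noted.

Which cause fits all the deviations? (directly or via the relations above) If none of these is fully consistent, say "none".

Per-candidate check:
(A) seal leak — yield down -; selectivity up +; pressure drop high -; flow instability +; level alarm +; odor noted -
(B) control-valve stiction — does not account for yield down, selectivity up, pressure drop high, flow instability
(C) feed contamination — yield down +; selectivity up +; pressure drop high -; flow instability +; level alarm +; odor noted +
(D) pump cavitation — yield down +; selectivity up -; pressure drop high +; flow instability +; level alarm +; odor noted -
(E) sensor drift — does not account for pressure drop high
(F) agitator failure — fails on yield down, selectivity up, pressure drop high, level alarm (predicts selectivity down, not selectivity up)
No candidate is consistent with all observations.

none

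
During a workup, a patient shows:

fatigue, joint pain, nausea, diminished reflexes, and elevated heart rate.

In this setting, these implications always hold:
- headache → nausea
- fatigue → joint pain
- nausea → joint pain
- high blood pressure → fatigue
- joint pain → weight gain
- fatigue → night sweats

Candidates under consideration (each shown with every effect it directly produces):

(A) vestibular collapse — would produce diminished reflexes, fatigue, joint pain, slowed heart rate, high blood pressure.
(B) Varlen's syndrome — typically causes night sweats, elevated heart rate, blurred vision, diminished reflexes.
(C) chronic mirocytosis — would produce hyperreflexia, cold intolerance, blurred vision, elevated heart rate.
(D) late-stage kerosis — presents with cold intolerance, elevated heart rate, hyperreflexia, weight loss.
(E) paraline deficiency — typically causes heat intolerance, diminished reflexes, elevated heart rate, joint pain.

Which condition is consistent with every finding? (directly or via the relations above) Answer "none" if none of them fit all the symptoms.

none

Checking each candidate against the observations:
(A) vestibular collapse — fails on nausea, elevated heart rate (predicts slowed heart rate, not elevated heart rate)
(B) Varlen's syndrome — fatigue -; joint pain -; nausea -; diminished reflexes +; elevated heart rate +
(C) chronic mirocytosis — fails on fatigue, joint pain, nausea, diminished reflexes (predicts hyperreflexia, not diminished reflexes)
(D) late-stage kerosis — fails on fatigue, joint pain, nausea, diminished reflexes (predicts hyperreflexia, not diminished reflexes)
(E) paraline deficiency — does not account for fatigue, nausea
No candidate is consistent with all observations.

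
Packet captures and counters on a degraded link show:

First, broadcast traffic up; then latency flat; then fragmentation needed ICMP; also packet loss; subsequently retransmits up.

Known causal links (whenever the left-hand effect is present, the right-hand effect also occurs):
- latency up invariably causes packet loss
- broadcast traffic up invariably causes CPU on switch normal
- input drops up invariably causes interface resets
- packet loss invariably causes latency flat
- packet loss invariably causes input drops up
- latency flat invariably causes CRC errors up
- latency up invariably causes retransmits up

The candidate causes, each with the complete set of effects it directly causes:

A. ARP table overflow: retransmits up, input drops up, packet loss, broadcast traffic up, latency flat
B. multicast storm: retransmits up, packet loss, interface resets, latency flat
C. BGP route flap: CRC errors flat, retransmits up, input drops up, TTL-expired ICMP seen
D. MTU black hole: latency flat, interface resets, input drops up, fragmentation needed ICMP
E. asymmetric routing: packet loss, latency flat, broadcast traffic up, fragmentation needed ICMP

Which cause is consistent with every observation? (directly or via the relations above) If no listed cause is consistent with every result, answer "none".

Per-candidate check:
(A) ARP table overflow — does not account for fragmentation needed ICMP
(B) multicast storm — broadcast traffic up miss; latency flat match; fragmentation needed ICMP miss; packet loss match; retransmits up match
(C) BGP route flap — does not account for broadcast traffic up, latency flat, fragmentation needed ICMP, packet loss
(D) MTU black hole — does not account for broadcast traffic up, packet loss, retransmits up
(E) asymmetric routing — broadcast traffic up match; latency flat match; fragmentation needed ICMP match; packet loss match; retransmits up miss
None of the listed candidates fits everything.

none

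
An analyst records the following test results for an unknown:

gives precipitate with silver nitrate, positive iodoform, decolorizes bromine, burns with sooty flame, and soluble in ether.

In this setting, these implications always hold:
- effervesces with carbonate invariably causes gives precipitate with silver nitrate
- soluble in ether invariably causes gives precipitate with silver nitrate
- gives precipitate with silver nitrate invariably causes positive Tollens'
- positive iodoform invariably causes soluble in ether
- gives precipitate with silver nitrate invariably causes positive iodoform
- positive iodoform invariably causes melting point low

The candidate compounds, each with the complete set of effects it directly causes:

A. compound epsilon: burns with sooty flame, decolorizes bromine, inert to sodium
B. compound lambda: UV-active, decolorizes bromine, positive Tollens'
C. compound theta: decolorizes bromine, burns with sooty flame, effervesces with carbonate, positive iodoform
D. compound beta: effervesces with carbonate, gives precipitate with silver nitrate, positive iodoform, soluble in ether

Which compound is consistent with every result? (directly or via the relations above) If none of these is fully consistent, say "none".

C

Checking each candidate against the observations:
(A) compound epsilon — does not account for gives precipitate with silver nitrate, positive iodoform, soluble in ether
(B) compound lambda — does not account for gives precipitate with silver nitrate, positive iodoform, burns with sooty flame, soluble in ether
(C) compound theta — accounts for every observation (gives precipitate with silver nitrate by effervesces with carbonate → gives precipitate with silver nitrate)
(D) compound beta — does not account for decolorizes bromine, burns with sooty flame
Only (C) is consistent with every observation.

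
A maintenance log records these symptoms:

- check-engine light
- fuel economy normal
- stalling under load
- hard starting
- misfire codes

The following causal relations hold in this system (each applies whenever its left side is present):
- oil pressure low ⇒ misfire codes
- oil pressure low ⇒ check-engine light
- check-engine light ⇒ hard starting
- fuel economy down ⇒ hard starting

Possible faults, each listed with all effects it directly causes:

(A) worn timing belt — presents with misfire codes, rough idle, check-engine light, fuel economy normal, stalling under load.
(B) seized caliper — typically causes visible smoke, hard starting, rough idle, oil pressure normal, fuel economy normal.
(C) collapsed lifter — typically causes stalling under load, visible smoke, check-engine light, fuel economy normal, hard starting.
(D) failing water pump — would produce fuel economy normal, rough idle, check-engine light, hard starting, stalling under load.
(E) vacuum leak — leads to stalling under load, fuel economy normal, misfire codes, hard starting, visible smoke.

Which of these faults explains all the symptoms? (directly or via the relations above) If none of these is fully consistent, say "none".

Testing each hypothesis:
(A) worn timing belt — check-engine light match; fuel economy normal match; stalling under load match; hard starting match (via check-engine light → hard starting); misfire codes match
(B) seized caliper — check-engine light miss; fuel economy normal match; stalling under load miss; hard starting match; misfire codes miss
(C) collapsed lifter — does not account for misfire codes
(D) failing water pump — check-engine light match; fuel economy normal match; stalling under load match; hard starting match; misfire codes miss
(E) vacuum leak — does not account for check-engine light
(A) alone accounts for all the evidence.

A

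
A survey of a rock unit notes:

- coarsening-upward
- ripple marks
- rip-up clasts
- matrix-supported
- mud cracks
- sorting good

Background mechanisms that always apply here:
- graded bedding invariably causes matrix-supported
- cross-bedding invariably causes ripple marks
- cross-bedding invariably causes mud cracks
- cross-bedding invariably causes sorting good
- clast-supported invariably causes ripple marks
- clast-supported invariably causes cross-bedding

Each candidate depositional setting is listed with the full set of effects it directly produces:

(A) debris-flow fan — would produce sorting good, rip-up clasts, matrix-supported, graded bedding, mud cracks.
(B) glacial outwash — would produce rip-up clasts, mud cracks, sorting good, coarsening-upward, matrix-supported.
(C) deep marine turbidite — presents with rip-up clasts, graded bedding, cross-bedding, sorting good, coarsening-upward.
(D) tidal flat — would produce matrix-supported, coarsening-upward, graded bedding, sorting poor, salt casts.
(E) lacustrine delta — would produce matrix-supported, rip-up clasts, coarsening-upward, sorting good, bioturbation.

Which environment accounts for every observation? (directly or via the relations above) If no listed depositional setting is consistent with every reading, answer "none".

Per-candidate check:
(A) debris-flow fan — coarsening-upward ✗; ripple marks ✗; rip-up clasts ✓; matrix-supported ✓; mud cracks ✓; sorting good ✓
(B) glacial outwash — does not account for ripple marks
(C) deep marine turbidite — accounts for every observation (ripple marks via cross-bedding → ripple marks)
(D) tidal flat — coarsening-upward ✓; ripple marks ✗; rip-up clasts ✗; matrix-supported ✓; mud cracks ✗; sorting good ✗
(E) lacustrine delta — does not account for ripple marks, mud cracks
(C) alone accounts for all the evidence.

C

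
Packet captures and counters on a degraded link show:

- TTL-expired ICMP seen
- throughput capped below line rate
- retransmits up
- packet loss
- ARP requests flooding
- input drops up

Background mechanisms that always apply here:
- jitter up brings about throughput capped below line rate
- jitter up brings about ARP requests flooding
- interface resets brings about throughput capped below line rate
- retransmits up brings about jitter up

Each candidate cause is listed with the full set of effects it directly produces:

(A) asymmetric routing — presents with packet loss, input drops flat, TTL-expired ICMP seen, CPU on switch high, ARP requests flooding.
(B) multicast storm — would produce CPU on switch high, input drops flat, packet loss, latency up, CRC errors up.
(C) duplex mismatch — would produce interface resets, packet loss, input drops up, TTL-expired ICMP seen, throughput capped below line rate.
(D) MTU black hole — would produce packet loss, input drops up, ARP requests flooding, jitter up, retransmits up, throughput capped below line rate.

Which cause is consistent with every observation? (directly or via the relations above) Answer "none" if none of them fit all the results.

Checking each candidate against the observations:
(A) asymmetric routing — TTL-expired ICMP seen match; throughput capped below line rate miss; retransmits up miss; packet loss match; ARP requests flooding match; input drops up miss
(B) multicast storm — fails on TTL-expired ICMP seen, throughput capped below line rate, retransmits up, ARP requests flooding, input drops up (predicts input drops flat, not input drops up)
(C) duplex mismatch — does not account for retransmits up, ARP requests flooding
(D) MTU black hole — TTL-expired ICMP seen miss; throughput capped below line rate match; retransmits up match; packet loss match; ARP requests flooding match; input drops up match
None of the listed candidates fits everything.

none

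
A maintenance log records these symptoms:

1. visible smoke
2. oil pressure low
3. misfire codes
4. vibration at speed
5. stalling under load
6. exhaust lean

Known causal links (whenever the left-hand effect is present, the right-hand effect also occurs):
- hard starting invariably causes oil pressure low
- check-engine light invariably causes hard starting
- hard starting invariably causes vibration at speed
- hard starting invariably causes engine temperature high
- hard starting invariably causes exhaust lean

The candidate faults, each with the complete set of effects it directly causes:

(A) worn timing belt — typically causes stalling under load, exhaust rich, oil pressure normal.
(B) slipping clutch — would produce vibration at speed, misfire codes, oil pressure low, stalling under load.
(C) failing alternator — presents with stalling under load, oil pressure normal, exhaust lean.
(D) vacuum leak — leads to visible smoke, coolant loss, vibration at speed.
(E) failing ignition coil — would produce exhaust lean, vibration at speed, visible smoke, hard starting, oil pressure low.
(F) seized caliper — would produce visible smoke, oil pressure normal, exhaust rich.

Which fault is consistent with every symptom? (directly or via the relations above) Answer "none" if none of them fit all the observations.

Checking each candidate against the observations:
(A) worn timing belt — visible smoke -; oil pressure low -; misfire codes -; vibration at speed -; stalling under load +; exhaust lean -
(B) slipping clutch — visible smoke -; oil pressure low +; misfire codes +; vibration at speed +; stalling under load +; exhaust lean -
(C) failing alternator — fails on visible smoke, oil pressure low, misfire codes, vibration at speed (predicts oil pressure normal, not oil pressure low)
(D) vacuum leak — does not account for oil pressure low, misfire codes, stalling under load, exhaust lean
(E) failing ignition coil — does not account for misfire codes, stalling under load
(F) seized caliper — visible smoke +; oil pressure low -; misfire codes -; vibration at speed -; stalling under load -; exhaust lean -
None of the listed candidates fits everything.

none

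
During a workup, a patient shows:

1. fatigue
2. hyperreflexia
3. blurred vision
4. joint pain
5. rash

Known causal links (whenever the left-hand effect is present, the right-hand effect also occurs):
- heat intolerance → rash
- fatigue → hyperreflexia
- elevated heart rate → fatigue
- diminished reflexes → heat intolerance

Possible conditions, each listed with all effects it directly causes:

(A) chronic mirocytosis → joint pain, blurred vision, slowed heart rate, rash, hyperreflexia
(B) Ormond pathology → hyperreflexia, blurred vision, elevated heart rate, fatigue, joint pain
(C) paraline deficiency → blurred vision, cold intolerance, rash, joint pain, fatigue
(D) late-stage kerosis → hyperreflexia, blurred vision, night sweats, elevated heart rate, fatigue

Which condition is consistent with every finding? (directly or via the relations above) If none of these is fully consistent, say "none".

Testing each hypothesis:
(A) chronic mirocytosis — fatigue miss; hyperreflexia match; blurred vision match; joint pain match; rash match
(B) Ormond pathology — fatigue match; hyperreflexia match; blurred vision match; joint pain match; rash miss
(C) paraline deficiency — fatigue match; hyperreflexia match (through fatigue → hyperreflexia); blurred vision match; joint pain match; rash match
(D) late-stage kerosis — fatigue match; hyperreflexia match; blurred vision match; joint pain miss; rash miss
Only (C) is consistent with every observation.

C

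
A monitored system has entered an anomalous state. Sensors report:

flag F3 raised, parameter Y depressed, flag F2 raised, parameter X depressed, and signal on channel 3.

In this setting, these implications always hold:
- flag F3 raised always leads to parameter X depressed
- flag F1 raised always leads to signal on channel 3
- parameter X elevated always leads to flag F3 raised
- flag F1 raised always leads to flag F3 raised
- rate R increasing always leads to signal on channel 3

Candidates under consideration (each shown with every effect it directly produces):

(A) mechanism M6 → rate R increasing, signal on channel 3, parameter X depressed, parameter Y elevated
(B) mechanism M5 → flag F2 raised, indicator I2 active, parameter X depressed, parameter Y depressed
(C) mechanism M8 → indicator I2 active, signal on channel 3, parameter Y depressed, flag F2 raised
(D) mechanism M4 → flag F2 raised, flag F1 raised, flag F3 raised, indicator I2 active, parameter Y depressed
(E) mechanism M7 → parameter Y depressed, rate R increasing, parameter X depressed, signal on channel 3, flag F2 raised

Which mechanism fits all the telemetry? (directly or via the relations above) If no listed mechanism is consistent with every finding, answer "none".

D

For each candidate, compare predicted effects to what was observed:
(A) mechanism M6 — fails on flag F3 raised, parameter Y depressed, flag F2 raised (predicts parameter Y elevated, not parameter Y depressed)
(B) mechanism M5 — flag F3 raised miss; parameter Y depressed match; flag F2 raised match; parameter X depressed match; signal on channel 3 miss
(C) mechanism M8 — does not account for flag F3 raised, parameter X depressed
(D) mechanism M4 — flag F3 raised match; parameter Y depressed match; flag F2 raised match; parameter X depressed match (via flag F3 raised → parameter X depressed); signal on channel 3 match (via flag F1 raised → signal on channel 3)
(E) mechanism M7 — does not account for flag F3 raised
Only (D) is consistent with every observation.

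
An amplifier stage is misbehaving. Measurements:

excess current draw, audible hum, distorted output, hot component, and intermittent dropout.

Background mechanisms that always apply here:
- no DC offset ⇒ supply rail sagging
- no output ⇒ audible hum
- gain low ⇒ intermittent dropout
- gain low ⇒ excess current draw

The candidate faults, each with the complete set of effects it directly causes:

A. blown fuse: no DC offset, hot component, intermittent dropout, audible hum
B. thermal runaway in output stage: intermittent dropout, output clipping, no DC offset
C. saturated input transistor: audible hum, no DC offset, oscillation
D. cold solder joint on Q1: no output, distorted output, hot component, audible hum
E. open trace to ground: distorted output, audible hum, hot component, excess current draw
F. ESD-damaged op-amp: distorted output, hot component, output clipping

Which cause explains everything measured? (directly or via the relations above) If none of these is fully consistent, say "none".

Per-candidate check:
(A) blown fuse — does not account for excess current draw, distorted output
(B) thermal runaway in output stage — does not account for excess current draw, audible hum, distorted output, hot component
(C) saturated input transistor — does not account for excess current draw, distorted output, hot component, intermittent dropout
(D) cold solder joint on Q1 — excess current draw NO; audible hum yes; distorted output yes; hot component yes; intermittent dropout NO
(E) open trace to ground — excess current draw yes; audible hum yes; distorted output yes; hot component yes; intermittent dropout NO
(F) ESD-damaged op-amp — excess current draw NO; audible hum NO; distorted output yes; hot component yes; intermittent dropout NO
Every candidate fails on at least one observation.

none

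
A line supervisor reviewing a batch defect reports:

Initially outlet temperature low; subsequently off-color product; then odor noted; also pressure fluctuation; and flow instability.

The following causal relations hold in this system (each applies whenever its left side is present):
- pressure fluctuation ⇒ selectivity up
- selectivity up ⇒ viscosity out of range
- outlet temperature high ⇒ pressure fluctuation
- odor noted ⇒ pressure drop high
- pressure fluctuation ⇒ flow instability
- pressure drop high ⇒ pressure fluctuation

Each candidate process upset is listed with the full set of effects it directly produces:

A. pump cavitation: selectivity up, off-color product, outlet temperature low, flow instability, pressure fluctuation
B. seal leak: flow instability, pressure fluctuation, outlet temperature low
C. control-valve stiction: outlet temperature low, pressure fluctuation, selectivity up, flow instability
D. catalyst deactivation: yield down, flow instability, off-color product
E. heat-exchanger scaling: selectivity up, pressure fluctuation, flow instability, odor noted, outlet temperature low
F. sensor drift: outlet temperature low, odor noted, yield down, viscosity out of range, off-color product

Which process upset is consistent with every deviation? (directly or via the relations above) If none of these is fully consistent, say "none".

Testing each hypothesis:
(A) pump cavitation — outlet temperature low +; off-color product +; odor noted -; pressure fluctuation +; flow instability +
(B) seal leak — outlet temperature low +; off-color product -; odor noted -; pressure fluctuation +; flow instability +
(C) control-valve stiction — does not account for off-color product, odor noted
(D) catalyst deactivation — does not account for outlet temperature low, odor noted, pressure fluctuation
(E) heat-exchanger scaling — does not account for off-color product
(F) sensor drift — accounts for every observation (pressure fluctuation through odor noted → pressure drop high → pressure fluctuation)
Only (F) is consistent with every observation.

F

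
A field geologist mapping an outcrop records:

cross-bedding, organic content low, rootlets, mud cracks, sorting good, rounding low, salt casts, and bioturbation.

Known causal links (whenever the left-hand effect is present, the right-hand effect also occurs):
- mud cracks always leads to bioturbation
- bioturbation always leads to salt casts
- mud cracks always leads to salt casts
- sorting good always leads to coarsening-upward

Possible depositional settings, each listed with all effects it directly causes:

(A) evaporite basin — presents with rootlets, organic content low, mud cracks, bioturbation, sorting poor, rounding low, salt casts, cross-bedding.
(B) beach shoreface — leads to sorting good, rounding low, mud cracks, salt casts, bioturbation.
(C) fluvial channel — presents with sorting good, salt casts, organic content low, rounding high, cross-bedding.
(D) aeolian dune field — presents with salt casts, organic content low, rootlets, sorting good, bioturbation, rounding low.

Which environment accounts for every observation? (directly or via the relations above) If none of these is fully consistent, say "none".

none

Per-candidate check:
(A) evaporite basin — cross-bedding +; organic content low +; rootlets +; mud cracks +; sorting good -; rounding low +; salt casts +; bioturbation +
(B) beach shoreface — does not account for cross-bedding, organic content low, rootlets
(C) fluvial channel — cross-bedding +; organic content low +; rootlets -; mud cracks -; sorting good +; rounding low -; salt casts +; bioturbation -
(D) aeolian dune field — cross-bedding -; organic content low +; rootlets +; mud cracks -; sorting good +; rounding low +; salt casts +; bioturbation +
No candidate is consistent with all observations.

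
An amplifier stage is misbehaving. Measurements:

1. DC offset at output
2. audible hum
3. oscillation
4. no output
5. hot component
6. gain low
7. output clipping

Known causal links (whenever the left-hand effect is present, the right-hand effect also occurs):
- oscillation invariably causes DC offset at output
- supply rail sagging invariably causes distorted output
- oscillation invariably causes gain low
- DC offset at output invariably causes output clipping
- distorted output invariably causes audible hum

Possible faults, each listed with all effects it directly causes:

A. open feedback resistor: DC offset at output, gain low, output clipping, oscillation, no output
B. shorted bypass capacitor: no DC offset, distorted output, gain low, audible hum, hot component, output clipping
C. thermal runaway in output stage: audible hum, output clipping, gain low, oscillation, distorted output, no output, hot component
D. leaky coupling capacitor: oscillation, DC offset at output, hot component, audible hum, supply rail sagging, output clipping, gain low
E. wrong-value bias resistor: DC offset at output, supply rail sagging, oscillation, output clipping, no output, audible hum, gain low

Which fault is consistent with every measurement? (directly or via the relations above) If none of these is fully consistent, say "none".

Checking each candidate against the observations:
(A) open feedback resistor — DC offset at output match; audible hum miss; oscillation match; no output match; hot component miss; gain low match; output clipping match
(B) shorted bypass capacitor — DC offset at output miss; audible hum match; oscillation miss; no output miss; hot component match; gain low match; output clipping match
(C) thermal runaway in output stage — DC offset at output match (via oscillation → DC offset at output); audible hum match; oscillation match; no output match; hot component match; gain low match; output clipping match
(D) leaky coupling capacitor — DC offset at output match; audible hum match; oscillation match; no output miss; hot component match; gain low match; output clipping match
(E) wrong-value bias resistor — DC offset at output match; audible hum match; oscillation match; no output match; hot component miss; gain low match; output clipping match
(C) is the only candidate with no mismatches.

C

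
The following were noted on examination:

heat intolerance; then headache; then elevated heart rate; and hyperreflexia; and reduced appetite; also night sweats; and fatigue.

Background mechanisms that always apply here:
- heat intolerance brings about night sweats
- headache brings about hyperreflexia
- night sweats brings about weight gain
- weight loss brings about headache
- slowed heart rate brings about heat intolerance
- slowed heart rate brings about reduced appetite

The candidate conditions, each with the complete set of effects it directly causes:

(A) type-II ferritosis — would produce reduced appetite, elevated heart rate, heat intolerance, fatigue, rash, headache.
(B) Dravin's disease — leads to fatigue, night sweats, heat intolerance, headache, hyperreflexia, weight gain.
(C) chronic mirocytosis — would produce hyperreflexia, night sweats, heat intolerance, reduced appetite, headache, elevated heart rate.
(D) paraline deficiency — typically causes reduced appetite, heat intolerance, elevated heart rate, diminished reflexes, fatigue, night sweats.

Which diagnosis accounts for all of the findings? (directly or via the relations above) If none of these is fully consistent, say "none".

A

Testing each hypothesis:
(A) type-II ferritosis — heat intolerance yes; headache yes; elevated heart rate yes; hyperreflexia yes (by headache → hyperreflexia); reduced appetite yes; night sweats yes (by heat intolerance → night sweats); fatigue yes
(B) Dravin's disease — heat intolerance yes; headache yes; elevated heart rate NO; hyperreflexia yes; reduced appetite NO; night sweats yes; fatigue yes
(C) chronic mirocytosis — heat intolerance yes; headache yes; elevated heart rate yes; hyperreflexia yes; reduced appetite yes; night sweats yes; fatigue NO
(D) paraline deficiency — fails on headache, hyperreflexia (predicts diminished reflexes, not hyperreflexia)
(A) alone accounts for all the evidence.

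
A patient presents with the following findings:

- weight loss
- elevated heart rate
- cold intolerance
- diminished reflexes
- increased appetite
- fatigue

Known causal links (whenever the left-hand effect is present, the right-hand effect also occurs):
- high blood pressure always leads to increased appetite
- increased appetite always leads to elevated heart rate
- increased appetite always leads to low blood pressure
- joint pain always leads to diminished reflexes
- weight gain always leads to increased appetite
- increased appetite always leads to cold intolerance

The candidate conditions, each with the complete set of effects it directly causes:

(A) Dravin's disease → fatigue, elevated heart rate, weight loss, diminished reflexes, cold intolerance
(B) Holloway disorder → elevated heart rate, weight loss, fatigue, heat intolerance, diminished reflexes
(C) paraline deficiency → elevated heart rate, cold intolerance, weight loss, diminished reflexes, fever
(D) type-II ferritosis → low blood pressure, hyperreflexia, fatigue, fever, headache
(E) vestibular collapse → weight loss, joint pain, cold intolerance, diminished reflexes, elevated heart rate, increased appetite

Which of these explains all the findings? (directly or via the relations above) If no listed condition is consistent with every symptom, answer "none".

Per-candidate check:
(A) Dravin's disease — does not account for increased appetite
(B) Holloway disorder — weight loss ✓; elevated heart rate ✓; cold intolerance ✗; diminished reflexes ✓; increased appetite ✗; fatigue ✓
(C) paraline deficiency — weight loss ✓; elevated heart rate ✓; cold intolerance ✓; diminished reflexes ✓; increased appetite ✗; fatigue ✗
(D) type-II ferritosis — weight loss ✗; elevated heart rate ✗; cold intolerance ✗; diminished reflexes ✗; increased appetite ✗; fatigue ✓
(E) vestibular collapse — weight loss ✓; elevated heart rate ✓; cold intolerance ✓; diminished reflexes ✓; increased appetite ✓; fatigue ✗
None of the listed candidates fits everything.

none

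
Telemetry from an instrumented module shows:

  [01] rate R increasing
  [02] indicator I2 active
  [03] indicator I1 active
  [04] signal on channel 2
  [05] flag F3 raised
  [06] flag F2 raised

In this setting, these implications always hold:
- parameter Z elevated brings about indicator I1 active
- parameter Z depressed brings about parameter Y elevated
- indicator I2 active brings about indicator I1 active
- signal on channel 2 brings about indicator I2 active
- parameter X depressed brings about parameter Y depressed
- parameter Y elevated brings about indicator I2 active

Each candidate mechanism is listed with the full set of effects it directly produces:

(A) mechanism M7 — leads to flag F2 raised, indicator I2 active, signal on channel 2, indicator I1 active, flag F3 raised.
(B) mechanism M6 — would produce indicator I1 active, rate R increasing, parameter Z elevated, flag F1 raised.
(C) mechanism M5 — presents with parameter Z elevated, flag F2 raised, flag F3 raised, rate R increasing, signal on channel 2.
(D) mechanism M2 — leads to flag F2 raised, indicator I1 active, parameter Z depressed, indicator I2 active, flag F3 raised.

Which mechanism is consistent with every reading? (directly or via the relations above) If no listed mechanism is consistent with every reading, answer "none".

For each candidate, compare predicted effects to what was observed:
(A) mechanism M7 — rate R increasing miss; indicator I2 active match; indicator I1 active match; signal on channel 2 match; flag F3 raised match; flag F2 raised match
(B) mechanism M6 — rate R increasing match; indicator I2 active miss; indicator I1 active match; signal on channel 2 miss; flag F3 raised miss; flag F2 raised miss
(C) mechanism M5 — rate R increasing match; indicator I2 active match (via signal on channel 2 → indicator I2 active); indicator I1 active match (via parameter Z elevated → indicator I1 active); signal on channel 2 match; flag F3 raised match; flag F2 raised match
(D) mechanism M2 — rate R increasing miss; indicator I2 active match; indicator I1 active match; signal on channel 2 miss; flag F3 raised match; flag F2 raised match
(C) alone accounts for all the evidence.

C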